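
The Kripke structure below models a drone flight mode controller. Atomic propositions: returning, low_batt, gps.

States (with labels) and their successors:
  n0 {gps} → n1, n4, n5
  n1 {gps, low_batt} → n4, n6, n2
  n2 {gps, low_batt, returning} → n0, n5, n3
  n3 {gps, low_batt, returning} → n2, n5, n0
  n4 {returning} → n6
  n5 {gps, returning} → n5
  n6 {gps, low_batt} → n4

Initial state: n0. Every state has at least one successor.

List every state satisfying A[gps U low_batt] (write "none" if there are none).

States satisfying gps: {n0, n1, n2, n3, n5, n6}.
States satisfying low_batt: {n1, n2, n3, n6}.
States satisfying A[gps U low_batt]: {n1, n2, n3, n6}.

{n1, n2, n3, n6}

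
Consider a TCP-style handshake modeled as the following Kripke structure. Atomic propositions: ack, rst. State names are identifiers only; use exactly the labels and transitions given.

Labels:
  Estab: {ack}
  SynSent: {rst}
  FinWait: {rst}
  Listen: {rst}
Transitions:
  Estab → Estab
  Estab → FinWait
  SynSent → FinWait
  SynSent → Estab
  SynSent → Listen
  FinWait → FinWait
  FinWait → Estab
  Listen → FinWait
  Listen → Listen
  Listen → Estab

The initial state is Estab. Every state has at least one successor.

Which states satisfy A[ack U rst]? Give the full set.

{SynSent, FinWait, Listen}

States satisfying ack: {Estab}.
States satisfying rst: {SynSent, FinWait, Listen}.
States satisfying A[ack U rst]: {SynSent, FinWait, Listen}.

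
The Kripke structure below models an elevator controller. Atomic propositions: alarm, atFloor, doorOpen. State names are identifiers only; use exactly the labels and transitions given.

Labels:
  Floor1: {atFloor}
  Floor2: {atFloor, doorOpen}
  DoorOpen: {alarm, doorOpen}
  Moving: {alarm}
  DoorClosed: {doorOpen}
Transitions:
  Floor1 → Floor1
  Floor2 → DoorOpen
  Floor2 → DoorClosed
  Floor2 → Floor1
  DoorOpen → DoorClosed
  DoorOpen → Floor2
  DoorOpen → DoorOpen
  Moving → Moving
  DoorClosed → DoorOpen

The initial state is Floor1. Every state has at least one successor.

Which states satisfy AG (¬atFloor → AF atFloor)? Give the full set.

States satisfying ¬atFloor → AF atFloor: {Floor1, Floor2}.
States satisfying AG (¬atFloor → AF atFloor): {Floor1}.

{Floor1}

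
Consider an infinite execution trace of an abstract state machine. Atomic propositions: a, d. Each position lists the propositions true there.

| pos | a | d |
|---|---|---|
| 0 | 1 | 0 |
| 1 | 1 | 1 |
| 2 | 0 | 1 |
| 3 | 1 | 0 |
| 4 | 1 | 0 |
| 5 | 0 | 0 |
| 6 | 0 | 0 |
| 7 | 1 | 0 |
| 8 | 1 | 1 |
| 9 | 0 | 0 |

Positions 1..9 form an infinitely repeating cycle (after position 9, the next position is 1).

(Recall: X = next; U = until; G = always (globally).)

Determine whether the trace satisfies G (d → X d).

d → X d must hold at every position from 0 onward. It fails at position 2, so G (d → X d) is false.
Positions where d holds: 1, 2, 8.
Check X d at each: 1→ok, 2→fails, 8→fails.

Violated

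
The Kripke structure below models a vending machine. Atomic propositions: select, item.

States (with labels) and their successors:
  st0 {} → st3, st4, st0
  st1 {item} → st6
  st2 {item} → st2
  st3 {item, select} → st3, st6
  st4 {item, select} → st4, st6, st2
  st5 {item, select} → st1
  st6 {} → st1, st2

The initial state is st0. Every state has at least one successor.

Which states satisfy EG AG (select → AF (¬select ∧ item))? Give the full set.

{st1, st2, st5, st6}

States satisfying AG (select → AF (¬select ∧ item)): {st1, st2, st5, st6}.
States satisfying EG AG (select → AF (¬select ∧ item)): {st1, st2, st5, st6}.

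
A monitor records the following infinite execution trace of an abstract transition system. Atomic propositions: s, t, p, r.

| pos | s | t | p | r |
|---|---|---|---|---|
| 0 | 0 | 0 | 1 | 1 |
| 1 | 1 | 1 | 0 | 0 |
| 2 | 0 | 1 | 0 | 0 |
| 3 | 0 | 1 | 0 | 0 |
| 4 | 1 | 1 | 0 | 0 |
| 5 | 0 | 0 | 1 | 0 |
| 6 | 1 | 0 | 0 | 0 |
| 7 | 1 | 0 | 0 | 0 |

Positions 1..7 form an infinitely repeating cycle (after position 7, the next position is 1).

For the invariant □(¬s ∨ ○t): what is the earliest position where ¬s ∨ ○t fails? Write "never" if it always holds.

Check ¬s ∨ ○t at each position in order: 0 ✓, 1 ✓, 2 ✓, 3 ✓.
At position 4 the labels are {s, t} and the next position 5 has {p}, so ¬s ∨ ○t is false there. This is the first violation.

4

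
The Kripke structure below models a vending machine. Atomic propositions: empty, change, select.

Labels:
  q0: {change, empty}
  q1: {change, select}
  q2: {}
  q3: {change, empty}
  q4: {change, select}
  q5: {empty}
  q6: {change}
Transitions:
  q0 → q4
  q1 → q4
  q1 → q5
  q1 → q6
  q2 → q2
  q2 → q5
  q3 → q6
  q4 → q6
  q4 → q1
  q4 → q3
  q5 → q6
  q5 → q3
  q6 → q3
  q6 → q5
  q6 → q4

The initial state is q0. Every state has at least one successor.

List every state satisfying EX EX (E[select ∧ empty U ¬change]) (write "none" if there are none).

{q1, q2, q3, q4, q5}

States satisfying EX (E[select ∧ empty U ¬change]): {q1, q2, q6}.
States satisfying EX EX (E[select ∧ empty U ¬change]): {q1, q2, q3, q4, q5}.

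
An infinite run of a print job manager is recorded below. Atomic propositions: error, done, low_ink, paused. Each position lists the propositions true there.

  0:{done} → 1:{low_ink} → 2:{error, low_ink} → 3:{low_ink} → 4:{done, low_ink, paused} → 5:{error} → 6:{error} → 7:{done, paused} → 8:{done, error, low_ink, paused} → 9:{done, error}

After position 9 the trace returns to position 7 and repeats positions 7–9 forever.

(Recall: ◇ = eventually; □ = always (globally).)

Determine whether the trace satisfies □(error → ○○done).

error → ○○done holds at every position 0..9, and those are all positions ever visited, so □(error → ○○done) holds.
Positions where error holds: 2, 5, 6, 8, 9.
Check ○○done at each: 2→ok, 5→ok, 6→ok, 8→ok, 9→ok.

Holds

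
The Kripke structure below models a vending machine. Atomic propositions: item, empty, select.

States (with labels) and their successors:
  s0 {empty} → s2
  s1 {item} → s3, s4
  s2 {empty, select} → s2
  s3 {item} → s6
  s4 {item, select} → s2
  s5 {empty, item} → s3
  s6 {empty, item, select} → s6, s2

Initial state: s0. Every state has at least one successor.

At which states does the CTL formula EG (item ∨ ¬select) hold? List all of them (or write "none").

States satisfying item ∨ ¬select: {s0, s1, s3, s4, s5, s6}.
States satisfying EG (item ∨ ¬select): {s1, s3, s5, s6}.

{s1, s3, s5, s6}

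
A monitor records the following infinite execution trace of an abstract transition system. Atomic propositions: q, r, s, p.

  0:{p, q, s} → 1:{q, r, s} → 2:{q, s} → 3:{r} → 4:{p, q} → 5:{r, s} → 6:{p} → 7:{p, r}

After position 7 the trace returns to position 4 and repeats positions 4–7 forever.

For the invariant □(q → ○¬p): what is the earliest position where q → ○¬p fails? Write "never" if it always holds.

q → ○¬p holds at every position 0..7, and those are all the positions the trace ever visits, so the invariant □(q → ○¬p) is never violated.

never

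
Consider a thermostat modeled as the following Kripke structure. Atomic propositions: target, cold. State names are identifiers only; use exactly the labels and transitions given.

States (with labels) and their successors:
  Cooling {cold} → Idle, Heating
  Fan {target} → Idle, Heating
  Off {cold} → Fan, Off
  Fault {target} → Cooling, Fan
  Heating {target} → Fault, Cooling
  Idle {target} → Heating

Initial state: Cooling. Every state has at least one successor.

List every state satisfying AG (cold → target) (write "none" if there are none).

none

States satisfying cold → target: {Fan, Fault, Heating, Idle}.
States satisfying AG (cold → target): ∅.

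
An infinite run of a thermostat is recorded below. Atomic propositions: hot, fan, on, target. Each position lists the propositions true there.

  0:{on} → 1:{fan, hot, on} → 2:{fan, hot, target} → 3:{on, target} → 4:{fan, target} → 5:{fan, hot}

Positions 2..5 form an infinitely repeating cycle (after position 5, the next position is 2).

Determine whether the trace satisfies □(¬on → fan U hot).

¬on → fan U hot holds at every position 0..5, and those are all positions ever visited, so □(¬on → fan U hot) holds.
Positions where ¬on holds: 2, 4, 5.
Check fan U hot at each: 2→ok, 4→ok, 5→ok.

Holds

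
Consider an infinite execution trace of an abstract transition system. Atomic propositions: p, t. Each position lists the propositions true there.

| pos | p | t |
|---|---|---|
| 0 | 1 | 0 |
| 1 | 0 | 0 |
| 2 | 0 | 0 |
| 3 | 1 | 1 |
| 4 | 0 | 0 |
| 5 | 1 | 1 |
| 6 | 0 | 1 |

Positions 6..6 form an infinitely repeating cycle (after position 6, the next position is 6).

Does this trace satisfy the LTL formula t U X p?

Walking from position 0: at position 0, X p has not yet held and t fails, so t U X p is false.

Violated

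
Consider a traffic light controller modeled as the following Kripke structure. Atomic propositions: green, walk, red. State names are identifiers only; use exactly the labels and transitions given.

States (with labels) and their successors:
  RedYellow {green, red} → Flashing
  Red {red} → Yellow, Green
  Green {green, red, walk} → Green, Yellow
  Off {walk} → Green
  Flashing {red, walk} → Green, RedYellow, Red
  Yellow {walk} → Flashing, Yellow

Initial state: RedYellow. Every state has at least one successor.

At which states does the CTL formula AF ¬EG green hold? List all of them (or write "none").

States satisfying ¬EG green: {RedYellow, Red, Off, Flashing, Yellow}.
States satisfying AF ¬EG green: {RedYellow, Red, Off, Flashing, Yellow}.

{RedYellow, Red, Off, Flashing, Yellow}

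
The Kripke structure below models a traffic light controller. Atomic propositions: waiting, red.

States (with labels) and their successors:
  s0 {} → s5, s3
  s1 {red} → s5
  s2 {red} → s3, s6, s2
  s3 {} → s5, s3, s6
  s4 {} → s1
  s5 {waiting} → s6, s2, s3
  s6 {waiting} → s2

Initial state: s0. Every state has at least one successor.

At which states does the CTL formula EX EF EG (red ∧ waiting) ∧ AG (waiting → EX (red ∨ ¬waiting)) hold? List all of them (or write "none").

none

States satisfying EF EG (red ∧ waiting): ∅.
States satisfying EX EF EG (red ∧ waiting): ∅.
States satisfying waiting → EX (red ∨ ¬waiting): {s0, s1, s2, s3, s4, s5, s6}.
States satisfying AG (waiting → EX (red ∨ ¬waiting)): {s0, s1, s2, s3, s4, s5, s6}.
States satisfying EX EF EG (red ∧ waiting) ∧ AG (waiting → EX (red ∨ ¬waiting)): ∅.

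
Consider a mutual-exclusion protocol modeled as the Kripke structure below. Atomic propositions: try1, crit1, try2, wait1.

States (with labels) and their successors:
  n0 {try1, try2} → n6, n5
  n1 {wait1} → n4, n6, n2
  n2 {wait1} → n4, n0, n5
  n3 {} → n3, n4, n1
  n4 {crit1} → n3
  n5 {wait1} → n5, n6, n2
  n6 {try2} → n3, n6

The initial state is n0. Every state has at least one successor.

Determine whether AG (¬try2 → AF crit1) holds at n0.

Does not hold

States satisfying ¬try2 → AF crit1: {n0, n4, n6}.
States satisfying AG (¬try2 → AF crit1): ∅.
n1 is reachable from n0 and violates ¬try2 → AF crit1, so AG fails at n0.
n0 ∉ Sat(AG (¬try2 → AF crit1)).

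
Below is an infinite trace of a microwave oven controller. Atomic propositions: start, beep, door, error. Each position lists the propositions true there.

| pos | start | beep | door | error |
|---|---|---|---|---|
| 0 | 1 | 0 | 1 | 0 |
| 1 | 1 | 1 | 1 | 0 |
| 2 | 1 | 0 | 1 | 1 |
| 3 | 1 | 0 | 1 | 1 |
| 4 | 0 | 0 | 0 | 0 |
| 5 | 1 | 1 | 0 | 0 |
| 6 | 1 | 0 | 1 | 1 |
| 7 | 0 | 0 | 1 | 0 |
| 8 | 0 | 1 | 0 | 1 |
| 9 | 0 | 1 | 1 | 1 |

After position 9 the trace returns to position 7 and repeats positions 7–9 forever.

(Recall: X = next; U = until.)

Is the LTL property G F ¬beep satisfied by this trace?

F ¬beep holds at every position 0..9, and those are all positions ever visited, so G F ¬beep holds.

Satisfied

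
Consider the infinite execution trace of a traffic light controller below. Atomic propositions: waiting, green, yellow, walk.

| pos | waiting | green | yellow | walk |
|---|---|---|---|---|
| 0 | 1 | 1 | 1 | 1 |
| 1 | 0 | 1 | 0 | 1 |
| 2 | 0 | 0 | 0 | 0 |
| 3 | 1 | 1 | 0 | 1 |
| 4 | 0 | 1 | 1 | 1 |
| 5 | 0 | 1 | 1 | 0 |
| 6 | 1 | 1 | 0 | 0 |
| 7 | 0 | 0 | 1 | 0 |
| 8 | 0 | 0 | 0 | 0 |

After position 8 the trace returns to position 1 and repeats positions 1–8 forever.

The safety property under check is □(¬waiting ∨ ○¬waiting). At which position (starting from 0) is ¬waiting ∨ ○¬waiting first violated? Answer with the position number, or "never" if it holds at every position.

¬waiting ∨ ○¬waiting holds at every position 0..8, and those are all the positions the trace ever visits, so the invariant □(¬waiting ∨ ○¬waiting) is never violated.

never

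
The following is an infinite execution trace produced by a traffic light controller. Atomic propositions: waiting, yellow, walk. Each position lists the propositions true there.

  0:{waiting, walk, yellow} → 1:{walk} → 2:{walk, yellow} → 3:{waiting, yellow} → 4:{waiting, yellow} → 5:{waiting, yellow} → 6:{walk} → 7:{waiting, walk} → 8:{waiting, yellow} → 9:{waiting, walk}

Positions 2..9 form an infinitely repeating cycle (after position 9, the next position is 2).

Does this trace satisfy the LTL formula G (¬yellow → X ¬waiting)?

No

¬yellow → X ¬waiting must hold at every position from 0 onward. It fails at position 6, so G (¬yellow → X ¬waiting) is false.
Positions where ¬yellow holds: 1, 6, 7, 9.
Check X ¬waiting at each: 1→ok, 6→fails, 7→fails, 9→ok.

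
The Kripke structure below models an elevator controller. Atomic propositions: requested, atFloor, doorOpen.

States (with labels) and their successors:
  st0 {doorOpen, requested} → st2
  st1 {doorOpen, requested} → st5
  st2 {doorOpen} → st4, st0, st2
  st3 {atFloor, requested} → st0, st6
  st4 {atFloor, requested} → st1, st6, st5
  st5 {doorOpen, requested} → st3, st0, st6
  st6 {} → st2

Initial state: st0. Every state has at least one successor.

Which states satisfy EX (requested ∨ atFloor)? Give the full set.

{st1, st2, st3, st4, st5}

States satisfying requested ∨ atFloor: {st0, st1, st3, st4, st5}.
States satisfying EX (requested ∨ atFloor): {st1, st2, st3, st4, st5}.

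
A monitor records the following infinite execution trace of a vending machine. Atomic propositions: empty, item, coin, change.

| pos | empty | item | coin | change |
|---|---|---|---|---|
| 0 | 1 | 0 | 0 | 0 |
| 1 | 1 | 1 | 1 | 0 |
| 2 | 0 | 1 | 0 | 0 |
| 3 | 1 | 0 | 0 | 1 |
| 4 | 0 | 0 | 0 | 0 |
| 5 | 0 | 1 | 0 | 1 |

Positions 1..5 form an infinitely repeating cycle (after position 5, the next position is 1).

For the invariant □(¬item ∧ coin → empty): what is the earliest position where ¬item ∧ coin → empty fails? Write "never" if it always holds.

¬item ∧ coin → empty holds at every position 0..5, and those are all the positions the trace ever visits, so the invariant □(¬item ∧ coin → empty) is never violated.

never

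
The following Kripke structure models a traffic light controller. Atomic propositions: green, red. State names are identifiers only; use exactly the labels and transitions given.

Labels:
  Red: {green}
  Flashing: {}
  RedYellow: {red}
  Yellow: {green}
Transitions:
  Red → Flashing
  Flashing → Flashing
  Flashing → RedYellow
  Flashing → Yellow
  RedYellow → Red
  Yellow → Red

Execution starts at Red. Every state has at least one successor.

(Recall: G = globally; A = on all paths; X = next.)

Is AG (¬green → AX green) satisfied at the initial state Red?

Does not hold

States satisfying ¬green → AX green: {Red, RedYellow, Yellow}.
States satisfying AG (¬green → AX green): ∅.
Flashing is reachable from Red and violates ¬green → AX green, so AG fails at Red.
Red ∉ Sat(AG (¬green → AX green)).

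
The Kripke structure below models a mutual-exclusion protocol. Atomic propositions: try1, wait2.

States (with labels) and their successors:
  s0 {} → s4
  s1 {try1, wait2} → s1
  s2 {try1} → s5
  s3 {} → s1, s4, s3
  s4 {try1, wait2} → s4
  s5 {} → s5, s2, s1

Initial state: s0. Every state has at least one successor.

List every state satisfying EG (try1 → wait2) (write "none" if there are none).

States satisfying try1 → wait2: {s0, s1, s3, s4, s5}.
States satisfying EG (try1 → wait2): {s0, s1, s3, s4, s5}.

{s0, s1, s3, s4, s5}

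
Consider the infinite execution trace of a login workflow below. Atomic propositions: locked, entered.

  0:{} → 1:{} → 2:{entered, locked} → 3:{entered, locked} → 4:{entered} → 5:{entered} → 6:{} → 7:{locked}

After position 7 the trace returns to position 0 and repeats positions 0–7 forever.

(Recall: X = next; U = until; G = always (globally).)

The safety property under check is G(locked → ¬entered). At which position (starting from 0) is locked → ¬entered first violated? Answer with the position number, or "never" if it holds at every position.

2

Check locked → ¬entered at each position in order: 0 ✓, 1 ✓.
At position 2 the labels are {entered, locked}, so locked → ¬entered is false there. This is the first violation.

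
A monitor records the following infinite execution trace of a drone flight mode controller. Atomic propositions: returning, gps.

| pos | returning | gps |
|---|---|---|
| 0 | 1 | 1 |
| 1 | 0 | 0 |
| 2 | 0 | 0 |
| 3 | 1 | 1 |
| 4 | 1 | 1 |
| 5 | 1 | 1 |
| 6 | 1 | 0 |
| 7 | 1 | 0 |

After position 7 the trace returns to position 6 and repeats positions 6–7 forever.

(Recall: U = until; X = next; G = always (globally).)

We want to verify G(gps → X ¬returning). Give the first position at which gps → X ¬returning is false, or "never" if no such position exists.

3

Check gps → X ¬returning at each position in order: 0 ✓, 1 ✓, 2 ✓.
At position 3 the labels are {gps, returning} and the next position 4 has {gps, returning}, so gps → X ¬returning is false there. This is the first violation.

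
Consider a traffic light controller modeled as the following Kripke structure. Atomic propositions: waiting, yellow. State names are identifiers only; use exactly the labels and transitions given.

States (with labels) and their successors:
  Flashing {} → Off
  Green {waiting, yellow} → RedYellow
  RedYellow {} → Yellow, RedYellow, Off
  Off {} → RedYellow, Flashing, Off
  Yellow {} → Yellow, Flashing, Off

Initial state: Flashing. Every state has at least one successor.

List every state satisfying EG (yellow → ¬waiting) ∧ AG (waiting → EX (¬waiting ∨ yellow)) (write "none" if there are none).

States satisfying yellow → ¬waiting: {Flashing, RedYellow, Off, Yellow}.
States satisfying EG (yellow → ¬waiting): {Flashing, RedYellow, Off, Yellow}.
States satisfying waiting → EX (¬waiting ∨ yellow): {Flashing, Green, RedYellow, Off, Yellow}.
States satisfying AG (waiting → EX (¬waiting ∨ yellow)): {Flashing, Green, RedYellow, Off, Yellow}.
States satisfying EG (yellow → ¬waiting) ∧ AG (waiting → EX (¬waiting ∨ yellow)): {Flashing, RedYellow, Off, Yellow}.

{Flashing, RedYellow, Off, Yellow}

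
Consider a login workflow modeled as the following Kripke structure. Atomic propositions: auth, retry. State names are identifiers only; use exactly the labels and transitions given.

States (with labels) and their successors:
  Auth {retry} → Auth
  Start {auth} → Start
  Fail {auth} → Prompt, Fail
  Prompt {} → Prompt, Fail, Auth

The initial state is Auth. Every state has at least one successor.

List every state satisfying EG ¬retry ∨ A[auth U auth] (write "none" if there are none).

States satisfying ¬retry: {Start, Fail, Prompt}.
States satisfying EG ¬retry: {Start, Fail, Prompt}.
States satisfying auth: {Start, Fail}.
States satisfying A[auth U auth]: {Start, Fail}.
States satisfying EG ¬retry ∨ A[auth U auth]: {Start, Fail, Prompt}.

{Start, Fail, Prompt}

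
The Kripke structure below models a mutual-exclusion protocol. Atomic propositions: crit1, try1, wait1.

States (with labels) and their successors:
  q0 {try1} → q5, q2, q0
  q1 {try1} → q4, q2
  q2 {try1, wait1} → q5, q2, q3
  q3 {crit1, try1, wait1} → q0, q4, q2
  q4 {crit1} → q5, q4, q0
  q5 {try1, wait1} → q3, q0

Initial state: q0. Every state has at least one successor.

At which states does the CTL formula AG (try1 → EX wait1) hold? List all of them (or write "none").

{q0, q1, q2, q3, q4, q5}

States satisfying try1 → EX wait1: {q0, q1, q2, q3, q4, q5}.
States satisfying AG (try1 → EX wait1): {q0, q1, q2, q3, q4, q5}.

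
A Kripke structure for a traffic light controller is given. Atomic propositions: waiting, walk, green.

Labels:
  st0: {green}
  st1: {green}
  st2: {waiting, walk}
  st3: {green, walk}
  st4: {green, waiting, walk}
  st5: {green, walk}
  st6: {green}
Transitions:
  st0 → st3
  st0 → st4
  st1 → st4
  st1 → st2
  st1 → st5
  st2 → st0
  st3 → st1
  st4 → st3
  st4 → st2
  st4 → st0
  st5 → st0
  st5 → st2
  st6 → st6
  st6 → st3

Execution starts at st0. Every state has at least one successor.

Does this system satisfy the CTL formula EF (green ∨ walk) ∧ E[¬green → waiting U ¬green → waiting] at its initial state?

Holds

States satisfying green ∨ walk: {st0, st1, st2, st3, st4, st5, st6}.
States satisfying EF (green ∨ walk): {st0, st1, st2, st3, st4, st5, st6}.
States satisfying ¬green → waiting: {st0, st1, st2, st3, st4, st5, st6}.
States satisfying E[¬green → waiting U ¬green → waiting]: {st0, st1, st2, st3, st4, st5, st6}.
States satisfying EF (green ∨ walk) ∧ E[¬green → waiting U ¬green → waiting]: {st0, st1, st2, st3, st4, st5, st6}.
st0 ∈ Sat(EF (green ∨ walk) ∧ E[¬green → waiting U ¬green → waiting]).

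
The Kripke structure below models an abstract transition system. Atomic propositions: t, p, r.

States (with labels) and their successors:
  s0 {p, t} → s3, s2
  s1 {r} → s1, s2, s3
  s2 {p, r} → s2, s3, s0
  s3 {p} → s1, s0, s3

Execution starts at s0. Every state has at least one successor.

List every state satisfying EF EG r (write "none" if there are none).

States satisfying EG r: {s1, s2}.
States satisfying EF EG r: {s0, s1, s2, s3}.

{s0, s1, s2, s3}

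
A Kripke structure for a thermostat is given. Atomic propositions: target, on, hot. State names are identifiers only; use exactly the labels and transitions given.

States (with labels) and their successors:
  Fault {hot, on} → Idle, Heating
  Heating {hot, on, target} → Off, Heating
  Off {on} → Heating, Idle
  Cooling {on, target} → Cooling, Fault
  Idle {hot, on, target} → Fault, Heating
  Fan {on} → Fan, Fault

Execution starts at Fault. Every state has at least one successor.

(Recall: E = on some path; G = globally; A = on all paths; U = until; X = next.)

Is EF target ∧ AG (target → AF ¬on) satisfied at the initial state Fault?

States satisfying target: {Heating, Cooling, Idle}.
States satisfying EF target: {Fault, Heating, Off, Cooling, Idle, Fan}.
States satisfying target → AF ¬on: {Fault, Off, Fan}.
States satisfying AG (target → AF ¬on): ∅.
States satisfying EF target ∧ AG (target → AF ¬on): ∅.
Fault ∉ Sat(EF target ∧ AG (target → AF ¬on)).

Violated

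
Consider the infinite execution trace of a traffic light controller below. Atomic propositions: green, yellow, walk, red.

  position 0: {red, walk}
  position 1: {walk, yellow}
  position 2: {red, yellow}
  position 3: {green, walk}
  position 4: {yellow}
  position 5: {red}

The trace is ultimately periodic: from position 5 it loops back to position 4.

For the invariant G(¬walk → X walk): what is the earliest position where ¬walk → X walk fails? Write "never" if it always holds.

4

Check ¬walk → X walk at each position in order: 0 ✓, 1 ✓, 2 ✓, 3 ✓.
At position 4 the labels are {yellow} and the next position 5 has {red}, so ¬walk → X walk is false there. This is the first violation.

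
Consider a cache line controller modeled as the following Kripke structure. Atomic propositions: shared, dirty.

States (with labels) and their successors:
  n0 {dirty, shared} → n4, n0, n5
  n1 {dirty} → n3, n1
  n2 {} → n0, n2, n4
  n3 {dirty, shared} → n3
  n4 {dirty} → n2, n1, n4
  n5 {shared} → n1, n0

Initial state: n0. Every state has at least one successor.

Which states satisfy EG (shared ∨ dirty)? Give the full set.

{n0, n1, n3, n4, n5}

States satisfying shared ∨ dirty: {n0, n1, n3, n4, n5}.
States satisfying EG (shared ∨ dirty): {n0, n1, n3, n4, n5}.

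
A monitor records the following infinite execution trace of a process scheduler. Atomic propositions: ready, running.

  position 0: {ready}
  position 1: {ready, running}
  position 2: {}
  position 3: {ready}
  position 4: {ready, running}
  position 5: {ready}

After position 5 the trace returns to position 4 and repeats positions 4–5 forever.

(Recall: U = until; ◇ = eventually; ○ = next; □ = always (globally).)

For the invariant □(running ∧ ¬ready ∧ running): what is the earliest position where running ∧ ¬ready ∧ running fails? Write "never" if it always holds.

0

At position 0 the labels are {ready}, so running ∧ ¬ready ∧ running is false there. This is the first violation.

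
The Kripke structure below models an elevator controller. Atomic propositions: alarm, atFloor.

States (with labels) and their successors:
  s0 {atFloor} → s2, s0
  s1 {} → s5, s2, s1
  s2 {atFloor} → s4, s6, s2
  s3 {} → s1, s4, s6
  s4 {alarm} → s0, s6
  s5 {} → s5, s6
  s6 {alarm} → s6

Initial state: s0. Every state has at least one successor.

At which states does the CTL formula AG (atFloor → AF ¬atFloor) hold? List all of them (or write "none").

{s5, s6}

States satisfying atFloor → AF ¬atFloor: {s1, s3, s4, s5, s6}.
States satisfying AG (atFloor → AF ¬atFloor): {s5, s6}.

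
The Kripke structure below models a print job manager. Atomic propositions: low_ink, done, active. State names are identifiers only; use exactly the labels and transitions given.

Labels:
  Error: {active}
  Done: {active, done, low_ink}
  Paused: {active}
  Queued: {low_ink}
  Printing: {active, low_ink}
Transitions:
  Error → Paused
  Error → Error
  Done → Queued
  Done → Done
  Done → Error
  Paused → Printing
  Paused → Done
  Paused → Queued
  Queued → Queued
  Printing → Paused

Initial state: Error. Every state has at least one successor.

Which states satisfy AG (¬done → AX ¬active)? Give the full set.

States satisfying ¬done → AX ¬active: {Done, Queued}.
States satisfying AG (¬done → AX ¬active): {Queued}.

{Queued}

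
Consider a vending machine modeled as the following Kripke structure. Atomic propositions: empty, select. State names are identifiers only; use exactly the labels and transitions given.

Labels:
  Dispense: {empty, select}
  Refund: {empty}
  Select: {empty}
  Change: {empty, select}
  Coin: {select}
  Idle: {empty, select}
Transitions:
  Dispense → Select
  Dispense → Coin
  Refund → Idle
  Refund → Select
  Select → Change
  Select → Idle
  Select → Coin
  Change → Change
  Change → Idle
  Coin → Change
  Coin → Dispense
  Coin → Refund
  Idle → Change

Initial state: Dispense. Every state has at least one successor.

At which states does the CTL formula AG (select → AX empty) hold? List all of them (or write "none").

{Change, Idle}

States satisfying select → AX empty: {Refund, Select, Change, Coin, Idle}.
States satisfying AG (select → AX empty): {Change, Idle}.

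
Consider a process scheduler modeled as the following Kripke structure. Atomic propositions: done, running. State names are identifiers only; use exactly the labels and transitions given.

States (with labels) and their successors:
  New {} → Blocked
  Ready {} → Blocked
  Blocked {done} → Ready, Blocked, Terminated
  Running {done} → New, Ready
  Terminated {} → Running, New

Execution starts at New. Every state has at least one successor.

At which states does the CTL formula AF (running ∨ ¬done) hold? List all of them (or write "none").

{New, Ready, Running, Terminated}

States satisfying running ∨ ¬done: {New, Ready, Terminated}.
States satisfying AF (running ∨ ¬done): {New, Ready, Running, Terminated}.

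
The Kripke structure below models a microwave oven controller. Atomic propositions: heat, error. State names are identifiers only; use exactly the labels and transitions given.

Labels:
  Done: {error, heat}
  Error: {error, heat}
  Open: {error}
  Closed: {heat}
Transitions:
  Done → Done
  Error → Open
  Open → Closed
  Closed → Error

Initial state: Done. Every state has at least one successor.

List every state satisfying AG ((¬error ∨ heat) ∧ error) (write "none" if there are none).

{Done}

States satisfying (¬error ∨ heat) ∧ error: {Done, Error}.
States satisfying AG ((¬error ∨ heat) ∧ error): {Done}.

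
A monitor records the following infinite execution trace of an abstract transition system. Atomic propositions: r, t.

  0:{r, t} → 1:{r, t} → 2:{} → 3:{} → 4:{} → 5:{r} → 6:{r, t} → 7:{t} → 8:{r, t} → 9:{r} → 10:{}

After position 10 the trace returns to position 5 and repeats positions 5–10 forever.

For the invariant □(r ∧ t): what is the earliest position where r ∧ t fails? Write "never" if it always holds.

2

Check r ∧ t at each position in order: 0 ✓, 1 ✓.
At position 2 the labels are {}, so r ∧ t is false there. This is the first violation.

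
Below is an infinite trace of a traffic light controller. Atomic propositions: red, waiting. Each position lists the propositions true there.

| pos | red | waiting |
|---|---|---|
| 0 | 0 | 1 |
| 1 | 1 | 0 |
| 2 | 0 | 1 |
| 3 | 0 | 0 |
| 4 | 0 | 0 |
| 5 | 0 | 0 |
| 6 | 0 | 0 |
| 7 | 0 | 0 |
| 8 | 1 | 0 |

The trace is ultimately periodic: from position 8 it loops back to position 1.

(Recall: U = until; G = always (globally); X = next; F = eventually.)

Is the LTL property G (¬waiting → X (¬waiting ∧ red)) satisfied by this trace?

Does not hold

¬waiting → X (¬waiting ∧ red) must hold at every position from 0 onward. It fails at position 1, so G (¬waiting → X (¬waiting ∧ red)) is false.
Positions where ¬waiting holds: 1, 3, 4, 5, 6, 7, 8.
Check X (¬waiting ∧ red) at each: 1→fails, 3→fails, 4→fails, 5→fails, 6→fails, 7→ok, 8→ok.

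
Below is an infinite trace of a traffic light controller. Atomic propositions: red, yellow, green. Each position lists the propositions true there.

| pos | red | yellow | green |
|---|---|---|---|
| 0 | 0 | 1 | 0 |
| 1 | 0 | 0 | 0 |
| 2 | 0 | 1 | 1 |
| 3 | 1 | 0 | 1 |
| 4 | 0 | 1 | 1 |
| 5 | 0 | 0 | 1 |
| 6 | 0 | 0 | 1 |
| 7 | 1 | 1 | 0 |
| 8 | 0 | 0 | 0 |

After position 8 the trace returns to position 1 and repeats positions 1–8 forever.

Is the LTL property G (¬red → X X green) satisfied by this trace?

Violated

¬red → X X green must hold at every position from 0 onward. It fails at position 5, so G (¬red → X X green) is false.
Positions where ¬red holds: 0, 1, 2, 4, 5, 6, 8.
Check X X green at each: 0→ok, 1→ok, 2→ok, 4→ok, 5→fails, 6→fails, 8→ok.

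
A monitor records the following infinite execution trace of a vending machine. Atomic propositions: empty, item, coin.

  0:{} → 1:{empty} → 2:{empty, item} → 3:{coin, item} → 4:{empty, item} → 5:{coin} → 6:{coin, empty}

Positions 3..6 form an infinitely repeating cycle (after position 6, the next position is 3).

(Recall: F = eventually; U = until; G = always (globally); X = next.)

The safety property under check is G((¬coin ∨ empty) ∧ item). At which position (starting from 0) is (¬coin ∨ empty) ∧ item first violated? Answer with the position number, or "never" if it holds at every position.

At position 0 the labels are {}, so (¬coin ∨ empty) ∧ item is false there. This is the first violation.

0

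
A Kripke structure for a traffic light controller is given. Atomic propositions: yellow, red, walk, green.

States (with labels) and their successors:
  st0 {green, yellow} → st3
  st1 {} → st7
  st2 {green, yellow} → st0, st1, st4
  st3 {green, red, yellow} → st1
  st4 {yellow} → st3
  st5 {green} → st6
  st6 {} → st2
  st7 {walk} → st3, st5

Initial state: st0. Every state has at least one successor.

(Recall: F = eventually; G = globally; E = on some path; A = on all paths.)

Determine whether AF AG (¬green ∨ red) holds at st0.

States satisfying AG (¬green ∨ red): ∅.
States satisfying AF AG (¬green ∨ red): ∅.
There is a path from st0 along which AG (¬green ∨ red) never holds.
st0 ∉ Sat(AF AG (¬green ∨ red)).

Does not hold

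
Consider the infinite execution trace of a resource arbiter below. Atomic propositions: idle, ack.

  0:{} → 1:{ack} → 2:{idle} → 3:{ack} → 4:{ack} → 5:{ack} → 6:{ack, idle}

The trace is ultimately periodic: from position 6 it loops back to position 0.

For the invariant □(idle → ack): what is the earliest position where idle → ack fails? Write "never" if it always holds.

Check idle → ack at each position in order: 0 ✓, 1 ✓.
At position 2 the labels are {idle}, so idle → ack is false there. This is the first violation.

2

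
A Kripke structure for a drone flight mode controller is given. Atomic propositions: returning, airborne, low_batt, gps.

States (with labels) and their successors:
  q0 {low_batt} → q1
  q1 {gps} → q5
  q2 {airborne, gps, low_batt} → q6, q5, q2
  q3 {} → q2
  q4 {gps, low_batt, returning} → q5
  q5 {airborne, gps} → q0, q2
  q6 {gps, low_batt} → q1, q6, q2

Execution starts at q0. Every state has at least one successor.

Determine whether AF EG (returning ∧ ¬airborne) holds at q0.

Does not hold

States satisfying EG (returning ∧ ¬airborne): ∅.
States satisfying AF EG (returning ∧ ¬airborne): ∅.
There is a path from q0 along which EG (returning ∧ ¬airborne) never holds.
q0 ∉ Sat(AF EG (returning ∧ ¬airborne)).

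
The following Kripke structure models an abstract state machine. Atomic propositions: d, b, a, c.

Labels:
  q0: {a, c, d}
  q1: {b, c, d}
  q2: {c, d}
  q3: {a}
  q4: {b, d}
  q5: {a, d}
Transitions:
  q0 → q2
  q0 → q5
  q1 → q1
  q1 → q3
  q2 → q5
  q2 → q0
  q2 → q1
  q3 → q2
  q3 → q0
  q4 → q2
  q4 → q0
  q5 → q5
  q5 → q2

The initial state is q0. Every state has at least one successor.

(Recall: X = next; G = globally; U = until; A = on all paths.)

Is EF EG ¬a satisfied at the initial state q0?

Satisfied

States satisfying EG ¬a: {q1, q2, q4}.
States satisfying EF EG ¬a: {q0, q1, q2, q3, q4, q5}.
Some path from q0 reaches a state where EG ¬a holds.
q0 ∈ Sat(EF EG ¬a).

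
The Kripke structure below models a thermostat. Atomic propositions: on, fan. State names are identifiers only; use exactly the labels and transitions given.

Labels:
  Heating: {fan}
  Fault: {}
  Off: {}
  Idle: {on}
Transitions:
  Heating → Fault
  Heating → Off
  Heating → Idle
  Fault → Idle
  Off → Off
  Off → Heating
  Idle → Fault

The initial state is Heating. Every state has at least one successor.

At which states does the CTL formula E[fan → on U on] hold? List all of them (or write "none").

{Fault, Idle}

States satisfying fan → on: {Fault, Off, Idle}.
States satisfying on: {Idle}.
States satisfying E[fan → on U on]: {Fault, Idle}.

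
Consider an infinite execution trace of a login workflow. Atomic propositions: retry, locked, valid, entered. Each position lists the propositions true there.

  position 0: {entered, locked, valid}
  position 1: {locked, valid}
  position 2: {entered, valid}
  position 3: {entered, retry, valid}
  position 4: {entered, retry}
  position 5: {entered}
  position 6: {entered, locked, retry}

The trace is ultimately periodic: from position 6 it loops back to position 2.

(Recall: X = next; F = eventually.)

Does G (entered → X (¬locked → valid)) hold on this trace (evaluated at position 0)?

entered → X (¬locked → valid) must hold at every position from 0 onward. It fails at position 3, so G (entered → X (¬locked → valid)) is false.
Positions where entered holds: 0, 2, 3, 4, 5, 6.
Check X (¬locked → valid) at each: 0→ok, 2→ok, 3→fails, 4→fails, 5→ok, 6→ok.

Violated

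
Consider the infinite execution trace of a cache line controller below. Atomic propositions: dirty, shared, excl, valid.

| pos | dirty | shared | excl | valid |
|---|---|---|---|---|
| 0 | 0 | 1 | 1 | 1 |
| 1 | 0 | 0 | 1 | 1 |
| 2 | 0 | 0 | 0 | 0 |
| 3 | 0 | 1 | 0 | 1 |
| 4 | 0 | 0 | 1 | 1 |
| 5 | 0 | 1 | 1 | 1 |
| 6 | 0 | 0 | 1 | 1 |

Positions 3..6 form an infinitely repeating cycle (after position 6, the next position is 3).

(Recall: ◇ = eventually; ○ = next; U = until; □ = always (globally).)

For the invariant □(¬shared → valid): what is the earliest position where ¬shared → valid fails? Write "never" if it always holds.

Check ¬shared → valid at each position in order: 0 ✓, 1 ✓.
At position 2 the labels are {}, so ¬shared → valid is false there. This is the first violation.

2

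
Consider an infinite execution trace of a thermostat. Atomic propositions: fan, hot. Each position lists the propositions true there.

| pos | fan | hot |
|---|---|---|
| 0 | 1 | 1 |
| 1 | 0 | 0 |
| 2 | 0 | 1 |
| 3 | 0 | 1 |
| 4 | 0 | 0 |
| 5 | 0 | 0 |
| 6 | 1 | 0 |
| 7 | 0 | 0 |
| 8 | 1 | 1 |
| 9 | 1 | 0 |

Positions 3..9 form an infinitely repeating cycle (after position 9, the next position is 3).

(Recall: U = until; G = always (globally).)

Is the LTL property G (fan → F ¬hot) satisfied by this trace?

Satisfied

fan → F ¬hot holds at every position 0..9, and those are all positions ever visited, so G (fan → F ¬hot) holds.
Positions where fan holds: 0, 6, 8, 9.
Check F ¬hot at each: 0→ok, 6→ok, 8→ok, 9→ok.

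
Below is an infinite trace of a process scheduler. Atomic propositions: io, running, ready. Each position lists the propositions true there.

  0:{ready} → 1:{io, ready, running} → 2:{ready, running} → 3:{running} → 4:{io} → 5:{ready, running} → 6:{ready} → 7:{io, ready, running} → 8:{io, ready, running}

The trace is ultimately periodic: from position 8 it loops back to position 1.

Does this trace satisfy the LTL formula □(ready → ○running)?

No

ready → ○running must hold at every position from 0 onward. It fails at position 5, so □(ready → ○running) is false.
Positions where ready holds: 0, 1, 2, 5, 6, 7, 8.
Check ○running at each: 0→ok, 1→ok, 2→ok, 5→fails, 6→ok, 7→ok, 8→ok.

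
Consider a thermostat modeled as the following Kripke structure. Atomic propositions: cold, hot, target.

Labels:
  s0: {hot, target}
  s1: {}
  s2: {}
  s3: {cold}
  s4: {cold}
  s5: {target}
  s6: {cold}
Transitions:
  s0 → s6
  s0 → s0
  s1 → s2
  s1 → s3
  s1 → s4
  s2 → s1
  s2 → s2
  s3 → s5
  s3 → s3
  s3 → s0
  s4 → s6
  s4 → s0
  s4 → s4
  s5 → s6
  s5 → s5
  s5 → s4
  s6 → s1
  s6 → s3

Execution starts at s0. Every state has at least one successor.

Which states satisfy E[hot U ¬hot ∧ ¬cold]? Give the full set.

{s1, s2, s5}

States satisfying hot: {s0}.
States satisfying ¬hot ∧ ¬cold: {s1, s2, s5}.
States satisfying E[hot U ¬hot ∧ ¬cold]: {s1, s2, s5}.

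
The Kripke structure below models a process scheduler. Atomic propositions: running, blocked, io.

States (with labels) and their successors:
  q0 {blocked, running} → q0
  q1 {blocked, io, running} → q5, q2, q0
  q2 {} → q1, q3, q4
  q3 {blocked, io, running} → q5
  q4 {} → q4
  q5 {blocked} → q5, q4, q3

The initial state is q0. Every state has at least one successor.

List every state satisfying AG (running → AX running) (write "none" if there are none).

States satisfying running → AX running: {q0, q2, q4, q5}.
States satisfying AG (running → AX running): {q0, q4}.

{q0, q4}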